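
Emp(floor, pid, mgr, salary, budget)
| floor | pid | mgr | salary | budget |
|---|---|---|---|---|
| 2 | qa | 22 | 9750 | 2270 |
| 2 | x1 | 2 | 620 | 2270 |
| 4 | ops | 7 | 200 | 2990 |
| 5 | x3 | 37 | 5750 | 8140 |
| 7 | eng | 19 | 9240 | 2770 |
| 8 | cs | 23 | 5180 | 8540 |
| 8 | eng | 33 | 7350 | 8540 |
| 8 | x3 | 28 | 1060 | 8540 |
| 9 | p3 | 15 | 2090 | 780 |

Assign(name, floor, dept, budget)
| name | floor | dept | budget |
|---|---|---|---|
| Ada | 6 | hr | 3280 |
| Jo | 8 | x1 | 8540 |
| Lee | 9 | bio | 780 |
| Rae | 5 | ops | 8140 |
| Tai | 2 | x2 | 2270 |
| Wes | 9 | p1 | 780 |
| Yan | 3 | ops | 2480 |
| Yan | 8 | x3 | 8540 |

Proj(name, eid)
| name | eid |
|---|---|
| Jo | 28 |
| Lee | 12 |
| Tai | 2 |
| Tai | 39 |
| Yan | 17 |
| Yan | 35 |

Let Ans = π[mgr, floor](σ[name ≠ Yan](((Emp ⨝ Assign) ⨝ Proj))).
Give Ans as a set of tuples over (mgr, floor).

Emp ⋈ Assign (natural join on floor, budget): {(2, qa, 22, 9750, 2270, Tai, x2), (2, x1, 2, 620, 2270, Tai, x2), (5, x3, 37, 5750, 8140, Rae, ops), (8, cs, 23, 5180, 8540, Jo, x1), (8, cs, 23, 5180, 8540, Yan, x3), (8, eng, 33, 7350, 8540, Jo, x1), (8, eng, 33, 7350, 8540, Yan, x3), (8, x3, 28, 1060, 8540, Jo, x1), (8, x3, 28, 1060, 8540, Yan, x3), (9, p3, 15, 2090, 780, Lee, bio), (9, p3, 15, 2090, 780, Wes, p1)}
(Emp ⨝ Assign) ⋈ Proj (natural join on name): {(2, qa, 22, 9750, 2270, Tai, x2, 2), (2, qa, 22, 9750, 2270, Tai, x2, 39), (2, x1, 2, 620, 2270, Tai, x2, 2), (2, x1, 2, 620, 2270, Tai, x2, 39), (8, cs, 23, 5180, 8540, Jo, x1, 28), (8, cs, 23, 5180, 8540, Yan, x3, 17), (8, cs, 23, 5180, 8540, Yan, x3, 35), (8, eng, 33, 7350, 8540, Jo, x1, 28), (8, eng, 33, 7350, 8540, Yan, x3, 17), (8, eng, 33, 7350, 8540, Yan, x3, 35), (8, x3, 28, 1060, 8540, Jo, x1, 28), (8, x3, 28, 1060, 8540, Yan, x3, 17), (8, x3, 28, 1060, 8540, Yan, x3, 35), (9, p3, 15, 2090, 780, Lee, bio, 12)}
Selection name ≠ Yan: {(2, qa, 22, 9750, 2270, Tai, x2, 2), (2, qa, 22, 9750, 2270, Tai, x2, 39), (2, x1, 2, 620, 2270, Tai, x2, 2), (2, x1, 2, 620, 2270, Tai, x2, 39), (8, cs, 23, 5180, 8540, Jo, x1, 28), (8, eng, 33, 7350, 8540, Jo, x1, 28), (8, x3, 28, 1060, 8540, Jo, x1, 28), (9, p3, 15, 2090, 780, Lee, bio, 12)}
Keep only column(s) mgr, floor (2 duplicate(s) eliminated): {(15, 9), (2, 2), (22, 2), (23, 8), (28, 8), (33, 8)}

{(15, 9), (2, 2), (22, 2), (23, 8), (28, 8), (33, 8)}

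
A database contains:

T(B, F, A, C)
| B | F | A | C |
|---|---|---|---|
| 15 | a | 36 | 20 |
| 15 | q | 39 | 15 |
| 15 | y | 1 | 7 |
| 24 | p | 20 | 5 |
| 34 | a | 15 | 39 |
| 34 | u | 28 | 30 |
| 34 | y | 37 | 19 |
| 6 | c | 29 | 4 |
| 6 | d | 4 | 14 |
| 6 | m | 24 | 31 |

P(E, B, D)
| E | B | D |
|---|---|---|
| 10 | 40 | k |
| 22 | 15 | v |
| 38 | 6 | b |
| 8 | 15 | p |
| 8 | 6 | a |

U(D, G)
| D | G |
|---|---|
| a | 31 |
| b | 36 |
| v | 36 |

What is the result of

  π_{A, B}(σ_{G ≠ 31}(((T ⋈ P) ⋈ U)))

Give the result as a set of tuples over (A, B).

Natural join on B: {(15, a, 36, 20, 22, v), (15, a, 36, 20, 8, p), (15, q, 39, 15, 22, v), (15, q, 39, 15, 8, p), (15, y, 1, 7, 22, v), (15, y, 1, 7, 8, p), (6, c, 29, 4, 38, b), (6, c, 29, 4, 8, a), (6, d, 4, 14, 38, b), (6, d, 4, 14, 8, a), (6, m, 24, 31, 38, b), (6, m, 24, 31, 8, a)}
Natural join on D: {(15, a, 36, 20, 22, v, 36), (15, q, 39, 15, 22, v, 36), (15, y, 1, 7, 22, v, 36), (6, c, 29, 4, 38, b, 36), (6, c, 29, 4, 8, a, 31), (6, d, 4, 14, 38, b, 36), (6, d, 4, 14, 8, a, 31), (6, m, 24, 31, 38, b, 36), (6, m, 24, 31, 8, a, 31)}
Apply σ_{G ≠ 31}; surviving tuples: {(15, a, 36, 20, 22, v, 36), (15, q, 39, 15, 22, v, 36), (15, y, 1, 7, 22, v, 36), (6, c, 29, 4, 38, b, 36), (6, d, 4, 14, 38, b, 36), (6, m, 24, 31, 38, b, 36)}
Projecting to A, B: {(1, 15), (24, 6), (29, 6), (36, 15), (39, 15), (4, 6)}

{(1, 15), (24, 6), (29, 6), (36, 15), (39, 15), (4, 6)}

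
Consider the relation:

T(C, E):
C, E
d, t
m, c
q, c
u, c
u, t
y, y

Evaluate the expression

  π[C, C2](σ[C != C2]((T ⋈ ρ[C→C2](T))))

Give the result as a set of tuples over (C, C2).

ρ[C→C2]: schema becomes (C2, E); tuples unchanged.
Joining T and ρ[C→C2](T) on E yields {(d, t, d), (d, t, u), (m, c, m), (m, c, q), (m, c, u), (q, c, m), (q, c, q), (q, c, u), (u, c, m), (u, c, q), (u, c, u), (u, t, d), (u, t, u), (y, y, y)}.
Apply σ_{C != C2}; surviving tuples: {(d, t, u), (m, c, q), (m, c, u), (q, c, m), (q, c, u), (u, c, m), (u, c, q), (u, t, d)}
π[C, C2]: project onto (C, C2) → {(d, u), (m, q), (m, u), (q, m), (q, u), (u, d), (u, m), (u, q)}

{(d, u), (m, q), (m, u), (q, m), (q, u), (u, d), (u, m), (u, q)}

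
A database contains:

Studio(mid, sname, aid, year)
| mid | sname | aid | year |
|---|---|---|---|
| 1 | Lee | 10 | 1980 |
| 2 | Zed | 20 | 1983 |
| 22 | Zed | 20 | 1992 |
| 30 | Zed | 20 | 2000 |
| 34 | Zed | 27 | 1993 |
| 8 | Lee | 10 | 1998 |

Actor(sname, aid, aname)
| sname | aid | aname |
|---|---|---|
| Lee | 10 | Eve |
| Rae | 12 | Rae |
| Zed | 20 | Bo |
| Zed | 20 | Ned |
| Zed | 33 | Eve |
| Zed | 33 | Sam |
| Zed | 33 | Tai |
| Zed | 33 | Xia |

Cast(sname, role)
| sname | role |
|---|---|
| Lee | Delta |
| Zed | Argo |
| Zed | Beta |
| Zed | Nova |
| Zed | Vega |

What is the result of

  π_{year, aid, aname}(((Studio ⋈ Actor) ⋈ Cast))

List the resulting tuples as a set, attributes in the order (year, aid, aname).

{(1980, 10, Eve), (1983, 20, Bo), (1983, 20, Ned), (1992, 20, Bo), (1992, 20, Ned), (1998, 10, Eve), (2000, 20, Bo), (2000, 20, Ned)}

Joining Studio and Actor on sname, aid yields {(1, Lee, 10, 1980, Eve), (2, Zed, 20, 1983, Bo), (2, Zed, 20, 1983, Ned), (22, Zed, 20, 1992, Bo), (22, Zed, 20, 1992, Ned), (30, Zed, 20, 2000, Bo), (30, Zed, 20, 2000, Ned), (8, Lee, 10, 1998, Eve)}.
Joining (Studio ⋈ Actor) and Cast on sname yields {(1, Lee, 10, 1980, Eve, Delta), (2, Zed, 20, 1983, Bo, Argo), (2, Zed, 20, 1983, Bo, Beta), (2, Zed, 20, 1983, Bo, Nova), (2, Zed, 20, 1983, Bo, Vega), (2, Zed, 20, 1983, Ned, Argo), (2, Zed, 20, 1983, Ned, Beta), (2, Zed, 20, 1983, Ned, Nova), (2, Zed, 20, 1983, Ned, Vega), (22, Zed, 20, 1992, Bo, Argo), (22, Zed, 20, 1992, Bo, Beta), (22, Zed, 20, 1992, Bo, Nova), (22, Zed, 20, 1992, Bo, Vega), (22, Zed, 20, 1992, Ned, Argo), (22, Zed, 20, 1992, Ned, Beta), (22, Zed, 20, 1992, Ned, Nova), (22, Zed, 20, 1992, Ned, Vega), (30, Zed, 20, 2000, Bo, Argo), (30, Zed, 20, 2000, Bo, Beta), (30, Zed, 20, 2000, Bo, Nova), (30, Zed, 20, 2000, Bo, Vega), (30, Zed, 20, 2000, Ned, Argo), (30, Zed, 20, 2000, Ned, Beta), (30, Zed, 20, 2000, Ned, Nova), (30, Zed, 20, 2000, Ned, Vega), (8, Lee, 10, 1998, Eve, Delta)}.
π_{year, aid, aname} gives {(1980, 10, Eve), (1983, 20, Bo), (1983, 20, Ned), (1992, 20, Bo), (1992, 20, Ned), (1998, 10, Eve), (2000, 20, Bo), (2000, 20, Ned)} (18 duplicate(s) eliminated).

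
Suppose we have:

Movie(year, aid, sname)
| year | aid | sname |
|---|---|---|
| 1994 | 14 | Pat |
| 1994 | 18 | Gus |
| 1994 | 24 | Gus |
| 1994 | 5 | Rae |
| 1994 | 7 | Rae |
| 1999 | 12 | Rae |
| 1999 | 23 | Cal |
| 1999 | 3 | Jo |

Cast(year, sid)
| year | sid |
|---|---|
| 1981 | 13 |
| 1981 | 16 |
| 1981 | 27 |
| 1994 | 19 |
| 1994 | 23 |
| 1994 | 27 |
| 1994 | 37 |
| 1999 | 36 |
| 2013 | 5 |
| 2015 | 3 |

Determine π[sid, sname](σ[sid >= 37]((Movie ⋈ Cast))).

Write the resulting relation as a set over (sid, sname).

{(37, Gus), (37, Pat), (37, Rae)}

Joining Movie and Cast on year yields {(1994, 14, Pat, 19), (1994, 14, Pat, 23), (1994, 14, Pat, 27), (1994, 14, Pat, 37), (1994, 18, Gus, 19), (1994, 18, Gus, 23), (1994, 18, Gus, 27), (1994, 18, Gus, 37), (1994, 24, Gus, 19), (1994, 24, Gus, 23), (1994, 24, Gus, 27), (1994, 24, Gus, 37), (1994, 5, Rae, 19), (1994, 5, Rae, 23), (1994, 5, Rae, 27), (1994, 5, Rae, 37), (1994, 7, Rae, 19), (1994, 7, Rae, 23), (1994, 7, Rae, 27), (1994, 7, Rae, 37), (1999, 12, Rae, 36), (1999, 23, Cal, 36), (1999, 3, Jo, 36)}.
Filtering on sid >= 37 leaves {(1994, 14, Pat, 37), (1994, 18, Gus, 37), (1994, 24, Gus, 37), (1994, 5, Rae, 37), (1994, 7, Rae, 37)}.
Projecting to sid, sname (2 duplicate(s) eliminated): {(37, Gus), (37, Pat), (37, Rae)}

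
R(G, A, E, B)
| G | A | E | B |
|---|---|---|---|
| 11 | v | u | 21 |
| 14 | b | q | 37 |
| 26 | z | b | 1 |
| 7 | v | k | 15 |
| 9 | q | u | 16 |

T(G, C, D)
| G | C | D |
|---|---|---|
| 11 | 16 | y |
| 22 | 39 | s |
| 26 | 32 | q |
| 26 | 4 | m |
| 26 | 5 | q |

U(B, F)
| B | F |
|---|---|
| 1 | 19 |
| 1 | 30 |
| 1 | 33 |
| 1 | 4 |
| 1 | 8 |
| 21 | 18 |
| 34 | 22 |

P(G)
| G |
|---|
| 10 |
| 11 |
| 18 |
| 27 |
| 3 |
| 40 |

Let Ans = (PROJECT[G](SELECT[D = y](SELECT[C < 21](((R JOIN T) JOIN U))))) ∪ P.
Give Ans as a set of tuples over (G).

Natural join on G: {(11, v, u, 21, 16, y), (26, z, b, 1, 32, q), (26, z, b, 1, 4, m), (26, z, b, 1, 5, q)}
Natural join on B: {(11, v, u, 21, 16, y, 18), (26, z, b, 1, 32, q, 19), (26, z, b, 1, 32, q, 30), (26, z, b, 1, 32, q, 33), (26, z, b, 1, 32, q, 4), (26, z, b, 1, 32, q, 8), (26, z, b, 1, 4, m, 19), (26, z, b, 1, 4, m, 30), (26, z, b, 1, 4, m, 33), (26, z, b, 1, 4, m, 4), (26, z, b, 1, 4, m, 8), (26, z, b, 1, 5, q, 19), (26, z, b, 1, 5, q, 30), (26, z, b, 1, 5, q, 33), (26, z, b, 1, 5, q, 4), (26, z, b, 1, 5, q, 8)}
Selection C < 21: {(11, v, u, 21, 16, y, 18), (26, z, b, 1, 4, m, 19), (26, z, b, 1, 4, m, 30), (26, z, b, 1, 4, m, 33), (26, z, b, 1, 4, m, 4), (26, z, b, 1, 4, m, 8), (26, z, b, 1, 5, q, 19), (26, z, b, 1, 5, q, 30), (26, z, b, 1, 5, q, 33), (26, z, b, 1, 5, q, 4), (26, z, b, 1, 5, q, 8)}
Selection D = y: {(11, v, u, 21, 16, y, 18)}
π_{G} gives {11}.
Taking the union: {10, 11, 18, 27, 3, 40}

{10, 11, 18, 27, 3, 40}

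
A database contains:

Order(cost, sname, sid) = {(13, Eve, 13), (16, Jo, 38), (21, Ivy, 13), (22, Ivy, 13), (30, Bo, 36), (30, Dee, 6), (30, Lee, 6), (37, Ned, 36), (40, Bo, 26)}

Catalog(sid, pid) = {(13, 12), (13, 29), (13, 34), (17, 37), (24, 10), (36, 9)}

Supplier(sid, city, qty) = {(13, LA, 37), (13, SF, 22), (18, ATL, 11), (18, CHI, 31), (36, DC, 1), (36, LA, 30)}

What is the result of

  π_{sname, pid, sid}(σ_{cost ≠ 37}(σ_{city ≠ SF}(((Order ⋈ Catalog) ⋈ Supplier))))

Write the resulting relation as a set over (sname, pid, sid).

{(Bo, 9, 36), (Eve, 12, 13), (Eve, 29, 13), (Eve, 34, 13), (Ivy, 12, 13), (Ivy, 29, 13), (Ivy, 34, 13)}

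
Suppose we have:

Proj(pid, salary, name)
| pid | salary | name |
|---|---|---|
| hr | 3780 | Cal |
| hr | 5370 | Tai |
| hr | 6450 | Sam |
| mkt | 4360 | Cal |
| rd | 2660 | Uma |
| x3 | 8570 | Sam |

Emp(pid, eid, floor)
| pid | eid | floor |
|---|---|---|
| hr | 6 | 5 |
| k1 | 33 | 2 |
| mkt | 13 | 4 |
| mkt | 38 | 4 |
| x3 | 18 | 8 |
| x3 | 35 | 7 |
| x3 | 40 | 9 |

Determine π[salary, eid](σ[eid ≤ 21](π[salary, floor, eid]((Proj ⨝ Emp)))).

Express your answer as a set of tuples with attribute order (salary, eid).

{(3780, 6), (4360, 13), (5370, 6), (6450, 6), (8570, 18)}

Joining Proj and Emp on pid yields {(hr, 3780, Cal, 6, 5), (hr, 5370, Tai, 6, 5), (hr, 6450, Sam, 6, 5), (mkt, 4360, Cal, 13, 4), (mkt, 4360, Cal, 38, 4), (x3, 8570, Sam, 18, 8), (x3, 8570, Sam, 35, 7), (x3, 8570, Sam, 40, 9)}.
π[salary, floor, eid]: project onto (salary, floor, eid) → {(3780, 5, 6), (4360, 4, 13), (4360, 4, 38), (5370, 5, 6), (6450, 5, 6), (8570, 7, 35), (8570, 8, 18), (8570, 9, 40)}
Selection eid ≤ 21: {(3780, 5, 6), (4360, 4, 13), (5370, 5, 6), (6450, 5, 6), (8570, 8, 18)}
π[salary, eid]: project onto (salary, eid) → {(3780, 6), (4360, 13), (5370, 6), (6450, 6), (8570, 18)}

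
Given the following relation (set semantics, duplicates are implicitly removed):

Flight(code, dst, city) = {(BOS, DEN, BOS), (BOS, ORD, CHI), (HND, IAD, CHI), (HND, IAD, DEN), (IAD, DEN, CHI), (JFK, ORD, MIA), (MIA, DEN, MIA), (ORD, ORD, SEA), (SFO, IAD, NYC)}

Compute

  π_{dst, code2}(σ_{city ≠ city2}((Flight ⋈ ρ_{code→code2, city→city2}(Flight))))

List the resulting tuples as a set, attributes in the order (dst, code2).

ρ[code→code2, city→city2]: schema becomes (code2, dst, city2); tuples unchanged.
Flight ⋈ ρ_{code→code2, city→city2}(Flight) (natural join on dst): {(BOS, DEN, BOS, BOS, BOS), (BOS, DEN, BOS, IAD, CHI), (BOS, DEN, BOS, MIA, MIA), (BOS, ORD, CHI, BOS, CHI), (BOS, ORD, CHI, JFK, MIA), (BOS, ORD, CHI, ORD, SEA), (HND, IAD, CHI, HND, CHI), (HND, IAD, CHI, HND, DEN), (HND, IAD, CHI, SFO, NYC), (HND, IAD, DEN, HND, CHI), (HND, IAD, DEN, HND, DEN), (HND, IAD, DEN, SFO, NYC), (IAD, DEN, CHI, BOS, BOS), (IAD, DEN, CHI, IAD, CHI), (IAD, DEN, CHI, MIA, MIA), (JFK, ORD, MIA, BOS, CHI), (JFK, ORD, MIA, JFK, MIA), (JFK, ORD, MIA, ORD, SEA), (MIA, DEN, MIA, BOS, BOS), (MIA, DEN, MIA, IAD, CHI), (MIA, DEN, MIA, MIA, MIA), (ORD, ORD, SEA, BOS, CHI), (ORD, ORD, SEA, JFK, MIA), (ORD, ORD, SEA, ORD, SEA), (SFO, IAD, NYC, HND, CHI), (SFO, IAD, NYC, HND, DEN), (SFO, IAD, NYC, SFO, NYC)}
Filtering on city ≠ city2 leaves {(BOS, DEN, BOS, IAD, CHI), (BOS, DEN, BOS, MIA, MIA), (BOS, ORD, CHI, JFK, MIA), (BOS, ORD, CHI, ORD, SEA), (HND, IAD, CHI, HND, DEN), (HND, IAD, CHI, SFO, NYC), (HND, IAD, DEN, HND, CHI), (HND, IAD, DEN, SFO, NYC), (IAD, DEN, CHI, BOS, BOS), (IAD, DEN, CHI, MIA, MIA), (JFK, ORD, MIA, BOS, CHI), (JFK, ORD, MIA, ORD, SEA), (MIA, DEN, MIA, BOS, BOS), (MIA, DEN, MIA, IAD, CHI), (ORD, ORD, SEA, BOS, CHI), (ORD, ORD, SEA, JFK, MIA), (SFO, IAD, NYC, HND, CHI), (SFO, IAD, NYC, HND, DEN)}.
π_{dst, code2} gives {(DEN, BOS), (DEN, IAD), (DEN, MIA), (IAD, HND), (IAD, SFO), (ORD, BOS), (ORD, JFK), (ORD, ORD)} (10 duplicate(s) eliminated).

{(DEN, BOS), (DEN, IAD), (DEN, MIA), (IAD, HND), (IAD, SFO), (ORD, BOS), (ORD, JFK), (ORD, ORD)}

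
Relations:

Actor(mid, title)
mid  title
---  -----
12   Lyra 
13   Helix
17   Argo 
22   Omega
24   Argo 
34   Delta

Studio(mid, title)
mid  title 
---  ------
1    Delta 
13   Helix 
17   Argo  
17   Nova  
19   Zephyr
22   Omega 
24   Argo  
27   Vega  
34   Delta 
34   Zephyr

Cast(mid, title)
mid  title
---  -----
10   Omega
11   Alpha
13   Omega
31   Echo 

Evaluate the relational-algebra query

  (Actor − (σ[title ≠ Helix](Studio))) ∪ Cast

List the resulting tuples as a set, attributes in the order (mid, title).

Apply σ_{title ≠ Helix}; surviving tuples: {(1, Delta), (17, Argo), (17, Nova), (19, Zephyr), (22, Omega), (24, Argo), (27, Vega), (34, Delta), (34, Zephyr)}
Set difference of the two operands is {(12, Lyra), (13, Helix)}.
Set union of the two operands is {(10, Omega), (11, Alpha), (12, Lyra), (13, Helix), (13, Omega), (31, Echo)}.

{(10, Omega), (11, Alpha), (12, Lyra), (13, Helix), (13, Omega), (31, Echo)}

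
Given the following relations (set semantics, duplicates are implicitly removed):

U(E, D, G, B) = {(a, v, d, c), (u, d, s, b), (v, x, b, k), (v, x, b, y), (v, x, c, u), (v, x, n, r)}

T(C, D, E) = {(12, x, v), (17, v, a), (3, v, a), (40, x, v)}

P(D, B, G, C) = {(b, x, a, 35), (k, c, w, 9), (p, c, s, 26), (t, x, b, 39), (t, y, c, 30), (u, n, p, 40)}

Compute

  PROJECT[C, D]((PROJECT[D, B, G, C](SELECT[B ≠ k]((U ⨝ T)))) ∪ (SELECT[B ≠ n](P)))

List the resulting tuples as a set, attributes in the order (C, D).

Natural join on E, D: {(a, v, d, c, 17), (a, v, d, c, 3), (v, x, b, k, 12), (v, x, b, k, 40), (v, x, b, y, 12), (v, x, b, y, 40), (v, x, c, u, 12), (v, x, c, u, 40), (v, x, n, r, 12), (v, x, n, r, 40)}
Selection B ≠ k: {(a, v, d, c, 17), (a, v, d, c, 3), (v, x, b, y, 12), (v, x, b, y, 40), (v, x, c, u, 12), (v, x, c, u, 40), (v, x, n, r, 12), (v, x, n, r, 40)}
Keep only column(s) D, B, G, C: {(v, c, d, 17), (v, c, d, 3), (x, r, n, 12), (x, r, n, 40), (x, u, c, 12), (x, u, c, 40), (x, y, b, 12), (x, y, b, 40)}
Selection B ≠ n: {(b, x, a, 35), (k, c, w, 9), (p, c, s, 26), (t, x, b, 39), (t, y, c, 30)}
Set union of the two operands is {(b, x, a, 35), (k, c, w, 9), (p, c, s, 26), (t, x, b, 39), (t, y, c, 30), (v, c, d, 17), (v, c, d, 3), (x, r, n, 12), (x, r, n, 40), (x, u, c, 12), (x, u, c, 40), (x, y, b, 12), (x, y, b, 40)}.
Keep only column(s) C, D (4 duplicate(s) eliminated): {(12, x), (17, v), (26, p), (3, v), (30, t), (35, b), (39, t), (40, x), (9, k)}

{(12, x), (17, v), (26, p), (3, v), (30, t), (35, b), (39, t), (40, x), (9, k)}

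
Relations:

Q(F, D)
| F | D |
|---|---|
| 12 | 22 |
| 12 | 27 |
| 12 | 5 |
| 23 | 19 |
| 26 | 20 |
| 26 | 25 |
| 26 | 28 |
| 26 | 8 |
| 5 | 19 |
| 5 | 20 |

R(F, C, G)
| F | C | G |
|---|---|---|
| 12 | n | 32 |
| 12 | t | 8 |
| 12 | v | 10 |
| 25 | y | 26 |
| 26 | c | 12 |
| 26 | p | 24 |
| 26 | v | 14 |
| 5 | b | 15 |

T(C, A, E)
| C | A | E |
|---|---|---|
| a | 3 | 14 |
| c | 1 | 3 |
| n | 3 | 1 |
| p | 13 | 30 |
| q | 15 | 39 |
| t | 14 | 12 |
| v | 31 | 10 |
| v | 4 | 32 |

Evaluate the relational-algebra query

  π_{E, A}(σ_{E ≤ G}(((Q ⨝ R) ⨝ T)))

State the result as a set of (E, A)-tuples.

{(1, 3), (10, 31), (3, 1)}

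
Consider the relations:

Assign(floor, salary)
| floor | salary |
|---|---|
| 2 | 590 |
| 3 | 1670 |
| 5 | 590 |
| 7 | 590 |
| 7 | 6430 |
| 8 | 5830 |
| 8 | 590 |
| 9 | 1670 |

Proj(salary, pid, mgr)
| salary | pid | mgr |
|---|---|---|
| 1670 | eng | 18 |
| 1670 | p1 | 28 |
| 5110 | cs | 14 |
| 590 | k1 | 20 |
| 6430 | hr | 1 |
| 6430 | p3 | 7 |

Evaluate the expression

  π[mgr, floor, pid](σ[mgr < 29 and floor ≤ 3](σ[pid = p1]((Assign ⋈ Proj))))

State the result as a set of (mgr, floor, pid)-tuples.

{(28, 3, p1)}

Joining Assign and Proj on salary yields {(2, 590, k1, 20), (3, 1670, eng, 18), (3, 1670, p1, 28), (5, 590, k1, 20), (7, 590, k1, 20), (7, 6430, hr, 1), (7, 6430, p3, 7), (8, 590, k1, 20), (9, 1670, eng, 18), (9, 1670, p1, 28)}.
Filtering on pid = p1 leaves {(3, 1670, p1, 28), (9, 1670, p1, 28)}.
Filtering on mgr < 29 and floor ≤ 3 leaves {(3, 1670, p1, 28)}.
Keep only column(s) mgr, floor, pid: {(28, 3, p1)}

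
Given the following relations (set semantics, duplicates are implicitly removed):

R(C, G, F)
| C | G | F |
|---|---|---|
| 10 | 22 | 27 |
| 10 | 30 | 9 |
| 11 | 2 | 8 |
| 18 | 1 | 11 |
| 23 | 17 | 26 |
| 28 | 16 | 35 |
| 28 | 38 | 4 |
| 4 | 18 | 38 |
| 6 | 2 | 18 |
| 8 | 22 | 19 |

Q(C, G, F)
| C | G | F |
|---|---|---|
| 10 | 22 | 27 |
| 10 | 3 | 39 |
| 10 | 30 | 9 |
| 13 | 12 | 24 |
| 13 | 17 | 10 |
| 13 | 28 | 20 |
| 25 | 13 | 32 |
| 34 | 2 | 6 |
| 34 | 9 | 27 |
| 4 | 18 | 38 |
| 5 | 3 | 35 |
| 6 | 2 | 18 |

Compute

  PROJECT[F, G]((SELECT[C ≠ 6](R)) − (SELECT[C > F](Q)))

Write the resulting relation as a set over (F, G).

{(11, 1), (19, 22), (26, 17), (27, 22), (35, 16), (38, 18), (4, 38), (8, 2)}

Filtering on C ≠ 6 leaves {(10, 22, 27), (10, 30, 9), (11, 2, 8), (18, 1, 11), (23, 17, 26), (28, 16, 35), (28, 38, 4), (4, 18, 38), (8, 22, 19)}.
Filtering on C > F leaves {(10, 30, 9), (13, 17, 10), (34, 2, 6), (34, 9, 27)}.
Difference: {(10, 22, 27), (10, 30, 9), (11, 2, 8), (18, 1, 11), (23, 17, 26), (28, 16, 35), (28, 38, 4), (4, 18, 38), (8, 22, 19)} with {(10, 30, 9), (13, 17, 10), (34, 2, 6), (34, 9, 27)} → {(10, 22, 27), (11, 2, 8), (18, 1, 11), (23, 17, 26), (28, 16, 35), (28, 38, 4), (4, 18, 38), (8, 22, 19)}
π[F, G]: project onto (F, G) → {(11, 1), (19, 22), (26, 17), (27, 22), (35, 16), (38, 18), (4, 38), (8, 2)}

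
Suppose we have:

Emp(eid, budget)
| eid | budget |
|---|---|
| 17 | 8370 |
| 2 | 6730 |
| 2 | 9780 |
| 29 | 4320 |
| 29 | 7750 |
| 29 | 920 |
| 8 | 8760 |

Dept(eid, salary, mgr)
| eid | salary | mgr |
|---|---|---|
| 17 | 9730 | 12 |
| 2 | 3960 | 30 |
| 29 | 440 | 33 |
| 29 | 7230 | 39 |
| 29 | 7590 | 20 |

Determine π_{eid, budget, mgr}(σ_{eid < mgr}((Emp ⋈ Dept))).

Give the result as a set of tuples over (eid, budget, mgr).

{(2, 6730, 30), (2, 9780, 30), (29, 4320, 33), (29, 4320, 39), (29, 7750, 33), (29, 7750, 39), (29, 920, 33), (29, 920, 39)}

Joining Emp and Dept on eid yields {(17, 8370, 9730, 12), (2, 6730, 3960, 30), (2, 9780, 3960, 30), (29, 4320, 440, 33), (29, 4320, 7230, 39), (29, 4320, 7590, 20), (29, 7750, 440, 33), (29, 7750, 7230, 39), (29, 7750, 7590, 20), (29, 920, 440, 33), (29, 920, 7230, 39), (29, 920, 7590, 20)}.
Filtering on eid < mgr leaves {(2, 6730, 3960, 30), (2, 9780, 3960, 30), (29, 4320, 440, 33), (29, 4320, 7230, 39), (29, 7750, 440, 33), (29, 7750, 7230, 39), (29, 920, 440, 33), (29, 920, 7230, 39)}.
Keep only column(s) eid, budget, mgr: {(2, 6730, 30), (2, 9780, 30), (29, 4320, 33), (29, 4320, 39), (29, 7750, 33), (29, 7750, 39), (29, 920, 33), (29, 920, 39)}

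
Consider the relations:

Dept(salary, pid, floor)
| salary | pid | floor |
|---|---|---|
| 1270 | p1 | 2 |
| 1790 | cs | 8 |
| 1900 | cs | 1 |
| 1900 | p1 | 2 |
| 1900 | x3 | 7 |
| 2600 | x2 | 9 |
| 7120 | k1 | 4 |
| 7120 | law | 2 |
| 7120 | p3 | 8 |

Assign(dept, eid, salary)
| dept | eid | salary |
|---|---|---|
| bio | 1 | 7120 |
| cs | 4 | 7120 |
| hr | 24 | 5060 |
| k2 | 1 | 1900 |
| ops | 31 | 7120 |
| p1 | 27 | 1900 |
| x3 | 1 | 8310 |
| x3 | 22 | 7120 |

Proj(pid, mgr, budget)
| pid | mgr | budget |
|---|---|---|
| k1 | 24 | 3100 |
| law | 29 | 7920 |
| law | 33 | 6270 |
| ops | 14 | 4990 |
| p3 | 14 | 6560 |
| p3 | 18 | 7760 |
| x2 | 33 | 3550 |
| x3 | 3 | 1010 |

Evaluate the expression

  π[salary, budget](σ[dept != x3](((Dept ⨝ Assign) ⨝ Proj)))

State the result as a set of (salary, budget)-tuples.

{(1900, 1010), (7120, 3100), (7120, 6270), (7120, 6560), (7120, 7760), (7120, 7920)}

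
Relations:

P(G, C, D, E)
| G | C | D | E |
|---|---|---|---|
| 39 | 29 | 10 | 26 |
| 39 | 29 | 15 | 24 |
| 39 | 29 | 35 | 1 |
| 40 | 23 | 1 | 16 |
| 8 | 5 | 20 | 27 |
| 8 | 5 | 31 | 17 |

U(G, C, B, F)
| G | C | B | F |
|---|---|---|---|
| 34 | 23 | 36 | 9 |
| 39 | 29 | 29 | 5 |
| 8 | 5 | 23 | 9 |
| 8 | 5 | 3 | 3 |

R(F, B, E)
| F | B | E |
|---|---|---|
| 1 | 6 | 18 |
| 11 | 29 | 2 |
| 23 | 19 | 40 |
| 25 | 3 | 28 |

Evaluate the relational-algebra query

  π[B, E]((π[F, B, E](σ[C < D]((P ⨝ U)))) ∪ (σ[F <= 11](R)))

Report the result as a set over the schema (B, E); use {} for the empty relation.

{(23, 17), (23, 27), (29, 1), (29, 2), (3, 17), (3, 27), (6, 18)}

Natural join on G, C: {(39, 29, 10, 26, 29, 5), (39, 29, 15, 24, 29, 5), (39, 29, 35, 1, 29, 5), (8, 5, 20, 27, 23, 9), (8, 5, 20, 27, 3, 3), (8, 5, 31, 17, 23, 9), (8, 5, 31, 17, 3, 3)}
σ[C < D]: keep tuples satisfying C < D → {(39, 29, 35, 1, 29, 5), (8, 5, 20, 27, 23, 9), (8, 5, 20, 27, 3, 3), (8, 5, 31, 17, 23, 9), (8, 5, 31, 17, 3, 3)}
π[F, B, E]: project onto (F, B, E) → {(3, 3, 17), (3, 3, 27), (5, 29, 1), (9, 23, 17), (9, 23, 27)}
σ[F <= 11]: keep tuples satisfying F <= 11 → {(1, 6, 18), (11, 29, 2)}
Taking the union: {(1, 6, 18), (11, 29, 2), (3, 3, 17), (3, 3, 27), (5, 29, 1), (9, 23, 17), (9, 23, 27)}
π[B, E]: project onto (B, E) → {(23, 17), (23, 27), (29, 1), (29, 2), (3, 17), (3, 27), (6, 18)}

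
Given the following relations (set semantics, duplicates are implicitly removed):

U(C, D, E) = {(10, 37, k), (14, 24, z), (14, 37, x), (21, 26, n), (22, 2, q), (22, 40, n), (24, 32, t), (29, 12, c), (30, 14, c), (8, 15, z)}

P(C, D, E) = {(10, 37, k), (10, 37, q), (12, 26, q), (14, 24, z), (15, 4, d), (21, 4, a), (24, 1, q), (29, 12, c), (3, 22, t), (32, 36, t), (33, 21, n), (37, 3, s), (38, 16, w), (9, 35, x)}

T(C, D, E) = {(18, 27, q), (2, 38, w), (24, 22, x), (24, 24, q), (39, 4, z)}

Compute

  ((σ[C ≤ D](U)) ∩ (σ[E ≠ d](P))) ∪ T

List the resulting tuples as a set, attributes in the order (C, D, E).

{(10, 37, k), (14, 24, z), (18, 27, q), (2, 38, w), (24, 22, x), (24, 24, q), (39, 4, z)}

Selection C ≤ D: {(10, 37, k), (14, 24, z), (14, 37, x), (21, 26, n), (22, 40, n), (24, 32, t), (8, 15, z)}
Selection E ≠ d: {(10, 37, k), (10, 37, q), (12, 26, q), (14, 24, z), (21, 4, a), (24, 1, q), (29, 12, c), (3, 22, t), (32, 36, t), (33, 21, n), (37, 3, s), (38, 16, w), (9, 35, x)}
Intersection: {(10, 37, k), (14, 24, z), (14, 37, x), (21, 26, n), (22, 40, n), (24, 32, t), (8, 15, z)} with {(10, 37, k), (10, 37, q), (12, 26, q), (14, 24, z), (21, 4, a), (24, 1, q), (29, 12, c), (3, 22, t), (32, 36, t), (33, 21, n), (37, 3, s), (38, 16, w), (9, 35, x)} → {(10, 37, k), (14, 24, z)}
Union: {(10, 37, k), (14, 24, z)} with {(18, 27, q), (2, 38, w), (24, 22, x), (24, 24, q), (39, 4, z)} → {(10, 37, k), (14, 24, z), (18, 27, q), (2, 38, w), (24, 22, x), (24, 24, q), (39, 4, z)}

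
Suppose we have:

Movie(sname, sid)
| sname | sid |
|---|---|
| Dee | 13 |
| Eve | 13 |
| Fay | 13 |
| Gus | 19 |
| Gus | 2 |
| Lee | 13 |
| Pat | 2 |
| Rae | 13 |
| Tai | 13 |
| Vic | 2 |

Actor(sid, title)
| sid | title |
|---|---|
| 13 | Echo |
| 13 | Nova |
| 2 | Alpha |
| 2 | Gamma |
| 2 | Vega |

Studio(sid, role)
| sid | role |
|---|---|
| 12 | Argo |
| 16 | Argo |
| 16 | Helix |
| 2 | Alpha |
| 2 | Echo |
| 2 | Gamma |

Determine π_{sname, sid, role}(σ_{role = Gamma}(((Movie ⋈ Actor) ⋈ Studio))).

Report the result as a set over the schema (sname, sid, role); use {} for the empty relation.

{(Gus, 2, Gamma), (Pat, 2, Gamma), (Vic, 2, Gamma)}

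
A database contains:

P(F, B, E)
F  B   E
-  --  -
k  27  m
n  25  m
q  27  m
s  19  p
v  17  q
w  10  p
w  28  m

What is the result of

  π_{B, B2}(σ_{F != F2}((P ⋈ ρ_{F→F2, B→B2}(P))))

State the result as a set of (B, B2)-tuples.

{(10, 19), (19, 10), (25, 27), (25, 28), (27, 25), (27, 27), (27, 28), (28, 25), (28, 27)}

ρ[F→F2, B→B2]: schema becomes (F2, B2, E); tuples unchanged.
P ⋈ ρ_{F→F2, B→B2}(P) (natural join on E): {(k, 27, m, k, 27), (k, 27, m, n, 25), (k, 27, m, q, 27), (k, 27, m, w, 28), (n, 25, m, k, 27), (n, 25, m, n, 25), (n, 25, m, q, 27), (n, 25, m, w, 28), (q, 27, m, k, 27), (q, 27, m, n, 25), (q, 27, m, q, 27), (q, 27, m, w, 28), (s, 19, p, s, 19), (s, 19, p, w, 10), (v, 17, q, v, 17), (w, 10, p, s, 19), (w, 10, p, w, 10), (w, 28, m, k, 27), (w, 28, m, n, 25), (w, 28, m, q, 27), (w, 28, m, w, 28)}
σ[F != F2]: keep tuples satisfying F != F2 → {(k, 27, m, n, 25), (k, 27, m, q, 27), (k, 27, m, w, 28), (n, 25, m, k, 27), (n, 25, m, q, 27), (n, 25, m, w, 28), (q, 27, m, k, 27), (q, 27, m, n, 25), (q, 27, m, w, 28), (s, 19, p, w, 10), (w, 10, p, s, 19), (w, 28, m, k, 27), (w, 28, m, n, 25), (w, 28, m, q, 27)}
π_{B, B2} gives {(10, 19), (19, 10), (25, 27), (25, 28), (27, 25), (27, 27), (27, 28), (28, 25), (28, 27)} (5 duplicate(s) eliminated).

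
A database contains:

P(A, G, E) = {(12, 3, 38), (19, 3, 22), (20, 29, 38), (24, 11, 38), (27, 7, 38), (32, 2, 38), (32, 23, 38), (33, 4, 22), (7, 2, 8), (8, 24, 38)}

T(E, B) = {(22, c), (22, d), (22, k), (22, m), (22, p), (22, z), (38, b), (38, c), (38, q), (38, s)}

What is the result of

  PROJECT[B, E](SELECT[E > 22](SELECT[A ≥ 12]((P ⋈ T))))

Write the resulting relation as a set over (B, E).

Joining P and T on E yields {(12, 3, 38, b), (12, 3, 38, c), (12, 3, 38, q), (12, 3, 38, s), (19, 3, 22, c), (19, 3, 22, d), (19, 3, 22, k), (19, 3, 22, m), (19, 3, 22, p), (19, 3, 22, z), (20, 29, 38, b), (20, 29, 38, c), (20, 29, 38, q), (20, 29, 38, s), (24, 11, 38, b), (24, 11, 38, c), (24, 11, 38, q), (24, 11, 38, s), (27, 7, 38, b), (27, 7, 38, c), (27, 7, 38, q), (27, 7, 38, s), (32, 2, 38, b), (32, 2, 38, c), (32, 2, 38, q), (32, 2, 38, s), (32, 23, 38, b), (32, 23, 38, c), (32, 23, 38, q), (32, 23, 38, s), (33, 4, 22, c), (33, 4, 22, d), (33, 4, 22, k), (33, 4, 22, m), (33, 4, 22, p), (33, 4, 22, z), (8, 24, 38, b), (8, 24, 38, c), (8, 24, 38, q), (8, 24, 38, s)}.
Apply σ_{A ≥ 12}; surviving tuples: {(12, 3, 38, b), (12, 3, 38, c), (12, 3, 38, q), (12, 3, 38, s), (19, 3, 22, c), (19, 3, 22, d), (19, 3, 22, k), (19, 3, 22, m), (19, 3, 22, p), (19, 3, 22, z), (20, 29, 38, b), (20, 29, 38, c), (20, 29, 38, q), (20, 29, 38, s), (24, 11, 38, b), (24, 11, 38, c), (24, 11, 38, q), (24, 11, 38, s), (27, 7, 38, b), (27, 7, 38, c), (27, 7, 38, q), (27, 7, 38, s), (32, 2, 38, b), (32, 2, 38, c), (32, 2, 38, q), (32, 2, 38, s), (32, 23, 38, b), (32, 23, 38, c), (32, 23, 38, q), (32, 23, 38, s), (33, 4, 22, c), (33, 4, 22, d), (33, 4, 22, k), (33, 4, 22, m), (33, 4, 22, p), (33, 4, 22, z)}
Apply σ_{E > 22}; surviving tuples: {(12, 3, 38, b), (12, 3, 38, c), (12, 3, 38, q), (12, 3, 38, s), (20, 29, 38, b), (20, 29, 38, c), (20, 29, 38, q), (20, 29, 38, s), (24, 11, 38, b), (24, 11, 38, c), (24, 11, 38, q), (24, 11, 38, s), (27, 7, 38, b), (27, 7, 38, c), (27, 7, 38, q), (27, 7, 38, s), (32, 2, 38, b), (32, 2, 38, c), (32, 2, 38, q), (32, 2, 38, s), (32, 23, 38, b), (32, 23, 38, c), (32, 23, 38, q), (32, 23, 38, s)}
π_{B, E} gives {(b, 38), (c, 38), (q, 38), (s, 38)} (20 duplicate(s) eliminated).

{(b, 38), (c, 38), (q, 38), (s, 38)}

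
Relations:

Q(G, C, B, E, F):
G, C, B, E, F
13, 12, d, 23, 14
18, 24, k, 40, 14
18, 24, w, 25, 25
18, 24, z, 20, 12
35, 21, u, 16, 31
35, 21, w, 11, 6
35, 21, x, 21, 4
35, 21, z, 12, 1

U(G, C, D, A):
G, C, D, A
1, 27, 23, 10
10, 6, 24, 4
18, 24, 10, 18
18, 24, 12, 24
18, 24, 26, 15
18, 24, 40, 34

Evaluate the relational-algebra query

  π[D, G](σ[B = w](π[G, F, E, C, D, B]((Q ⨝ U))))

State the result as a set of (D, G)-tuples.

{(10, 18), (12, 18), (26, 18), (40, 18)}

Q ⋈ U (natural join on G, C): {(18, 24, k, 40, 14, 10, 18), (18, 24, k, 40, 14, 12, 24), (18, 24, k, 40, 14, 26, 15), (18, 24, k, 40, 14, 40, 34), (18, 24, w, 25, 25, 10, 18), (18, 24, w, 25, 25, 12, 24), (18, 24, w, 25, 25, 26, 15), (18, 24, w, 25, 25, 40, 34), (18, 24, z, 20, 12, 10, 18), (18, 24, z, 20, 12, 12, 24), (18, 24, z, 20, 12, 26, 15), (18, 24, z, 20, 12, 40, 34)}
π[G, F, E, C, D, B]: project onto (G, F, E, C, D, B) → {(18, 12, 20, 24, 10, z), (18, 12, 20, 24, 12, z), (18, 12, 20, 24, 26, z), (18, 12, 20, 24, 40, z), (18, 14, 40, 24, 10, k), (18, 14, 40, 24, 12, k), (18, 14, 40, 24, 26, k), (18, 14, 40, 24, 40, k), (18, 25, 25, 24, 10, w), (18, 25, 25, 24, 12, w), (18, 25, 25, 24, 26, w), (18, 25, 25, 24, 40, w)}
Filtering on B = w leaves {(18, 25, 25, 24, 10, w), (18, 25, 25, 24, 12, w), (18, 25, 25, 24, 26, w), (18, 25, 25, 24, 40, w)}.
π[D, G]: project onto (D, G) → {(10, 18), (12, 18), (26, 18), (40, 18)}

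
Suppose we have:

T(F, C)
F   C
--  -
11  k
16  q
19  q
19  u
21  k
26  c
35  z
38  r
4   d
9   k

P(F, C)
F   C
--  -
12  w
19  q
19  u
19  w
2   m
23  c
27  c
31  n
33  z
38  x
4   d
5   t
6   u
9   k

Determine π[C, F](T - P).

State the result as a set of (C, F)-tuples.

{(c, 26), (k, 11), (k, 21), (q, 16), (r, 38), (z, 35)}

Taking the difference: {(11, k), (16, q), (21, k), (26, c), (35, z), (38, r)}
Keep only column(s) C, F: {(c, 26), (k, 11), (k, 21), (q, 16), (r, 38), (z, 35)}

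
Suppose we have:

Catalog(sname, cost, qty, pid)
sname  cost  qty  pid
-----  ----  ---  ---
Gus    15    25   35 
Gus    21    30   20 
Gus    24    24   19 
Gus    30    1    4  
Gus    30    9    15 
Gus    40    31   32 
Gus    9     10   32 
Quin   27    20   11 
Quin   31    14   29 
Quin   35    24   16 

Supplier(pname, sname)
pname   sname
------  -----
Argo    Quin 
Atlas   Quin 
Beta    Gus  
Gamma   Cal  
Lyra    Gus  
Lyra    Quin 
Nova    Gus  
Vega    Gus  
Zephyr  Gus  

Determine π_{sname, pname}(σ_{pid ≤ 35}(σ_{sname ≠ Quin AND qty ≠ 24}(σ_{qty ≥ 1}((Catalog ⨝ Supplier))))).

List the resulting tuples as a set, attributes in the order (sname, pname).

{(Gus, Beta), (Gus, Lyra), (Gus, Nova), (Gus, Vega), (Gus, Zephyr)}

Catalog ⋈ Supplier (natural join on sname): {(Gus, 15, 25, 35, Beta), (Gus, 15, 25, 35, Lyra), (Gus, 15, 25, 35, Nova), (Gus, 15, 25, 35, Vega), (Gus, 15, 25, 35, Zephyr), (Gus, 21, 30, 20, Beta), (Gus, 21, 30, 20, Lyra), (Gus, 21, 30, 20, Nova), (Gus, 21, 30, 20, Vega), (Gus, 21, 30, 20, Zephyr), (Gus, 24, 24, 19, Beta), (Gus, 24, 24, 19, Lyra), (Gus, 24, 24, 19, Nova), (Gus, 24, 24, 19, Vega), (Gus, 24, 24, 19, Zephyr), (Gus, 30, 1, 4, Beta), (Gus, 30, 1, 4, Lyra), (Gus, 30, 1, 4, Nova), (Gus, 30, 1, 4, Vega), (Gus, 30, 1, 4, Zephyr), (Gus, 30, 9, 15, Beta), (Gus, 30, 9, 15, Lyra), (Gus, 30, 9, 15, Nova), (Gus, 30, 9, 15, Vega), (Gus, 30, 9, 15, Zephyr), (Gus, 40, 31, 32, Beta), (Gus, 40, 31, 32, Lyra), (Gus, 40, 31, 32, Nova), (Gus, 40, 31, 32, Vega), (Gus, 40, 31, 32, Zephyr), (Gus, 9, 10, 32, Beta), (Gus, 9, 10, 32, Lyra), (Gus, 9, 10, 32, Nova), (Gus, 9, 10, 32, Vega), (Gus, 9, 10, 32, Zephyr), (Quin, 27, 20, 11, Argo), (Quin, 27, 20, 11, Atlas), (Quin, 27, 20, 11, Lyra), (Quin, 31, 14, 29, Argo), (Quin, 31, 14, 29, Atlas), (Quin, 31, 14, 29, Lyra), (Quin, 35, 24, 16, Argo), (Quin, 35, 24, 16, Atlas), (Quin, 35, 24, 16, Lyra)}
σ[qty ≥ 1]: keep tuples satisfying qty ≥ 1 → {(Gus, 15, 25, 35, Beta), (Gus, 15, 25, 35, Lyra), (Gus, 15, 25, 35, Nova), (Gus, 15, 25, 35, Vega), (Gus, 15, 25, 35, Zephyr), (Gus, 21, 30, 20, Beta), (Gus, 21, 30, 20, Lyra), (Gus, 21, 30, 20, Nova), (Gus, 21, 30, 20, Vega), (Gus, 21, 30, 20, Zephyr), (Gus, 24, 24, 19, Beta), (Gus, 24, 24, 19, Lyra), (Gus, 24, 24, 19, Nova), (Gus, 24, 24, 19, Vega), (Gus, 24, 24, 19, Zephyr), (Gus, 30, 1, 4, Beta), (Gus, 30, 1, 4, Lyra), (Gus, 30, 1, 4, Nova), (Gus, 30, 1, 4, Vega), (Gus, 30, 1, 4, Zephyr), (Gus, 30, 9, 15, Beta), (Gus, 30, 9, 15, Lyra), (Gus, 30, 9, 15, Nova), (Gus, 30, 9, 15, Vega), (Gus, 30, 9, 15, Zephyr), (Gus, 40, 31, 32, Beta), (Gus, 40, 31, 32, Lyra), (Gus, 40, 31, 32, Nova), (Gus, 40, 31, 32, Vega), (Gus, 40, 31, 32, Zephyr), (Gus, 9, 10, 32, Beta), (Gus, 9, 10, 32, Lyra), (Gus, 9, 10, 32, Nova), (Gus, 9, 10, 32, Vega), (Gus, 9, 10, 32, Zephyr), (Quin, 27, 20, 11, Argo), (Quin, 27, 20, 11, Atlas), (Quin, 27, 20, 11, Lyra), (Quin, 31, 14, 29, Argo), (Quin, 31, 14, 29, Atlas), (Quin, 31, 14, 29, Lyra), (Quin, 35, 24, 16, Argo), (Quin, 35, 24, 16, Atlas), (Quin, 35, 24, 16, Lyra)}
σ[sname ≠ Quin AND qty ≠ 24]: keep tuples satisfying sname ≠ Quin AND qty ≠ 24 → {(Gus, 15, 25, 35, Beta), (Gus, 15, 25, 35, Lyra), (Gus, 15, 25, 35, Nova), (Gus, 15, 25, 35, Vega), (Gus, 15, 25, 35, Zephyr), (Gus, 21, 30, 20, Beta), (Gus, 21, 30, 20, Lyra), (Gus, 21, 30, 20, Nova), (Gus, 21, 30, 20, Vega), (Gus, 21, 30, 20, Zephyr), (Gus, 30, 1, 4, Beta), (Gus, 30, 1, 4, Lyra), (Gus, 30, 1, 4, Nova), (Gus, 30, 1, 4, Vega), (Gus, 30, 1, 4, Zephyr), (Gus, 30, 9, 15, Beta), (Gus, 30, 9, 15, Lyra), (Gus, 30, 9, 15, Nova), (Gus, 30, 9, 15, Vega), (Gus, 30, 9, 15, Zephyr), (Gus, 40, 31, 32, Beta), (Gus, 40, 31, 32, Lyra), (Gus, 40, 31, 32, Nova), (Gus, 40, 31, 32, Vega), (Gus, 40, 31, 32, Zephyr), (Gus, 9, 10, 32, Beta), (Gus, 9, 10, 32, Lyra), (Gus, 9, 10, 32, Nova), (Gus, 9, 10, 32, Vega), (Gus, 9, 10, 32, Zephyr)}
σ[pid ≤ 35]: keep tuples satisfying pid ≤ 35 → {(Gus, 15, 25, 35, Beta), (Gus, 15, 25, 35, Lyra), (Gus, 15, 25, 35, Nova), (Gus, 15, 25, 35, Vega), (Gus, 15, 25, 35, Zephyr), (Gus, 21, 30, 20, Beta), (Gus, 21, 30, 20, Lyra), (Gus, 21, 30, 20, Nova), (Gus, 21, 30, 20, Vega), (Gus, 21, 30, 20, Zephyr), (Gus, 30, 1, 4, Beta), (Gus, 30, 1, 4, Lyra), (Gus, 30, 1, 4, Nova), (Gus, 30, 1, 4, Vega), (Gus, 30, 1, 4, Zephyr), (Gus, 30, 9, 15, Beta), (Gus, 30, 9, 15, Lyra), (Gus, 30, 9, 15, Nova), (Gus, 30, 9, 15, Vega), (Gus, 30, 9, 15, Zephyr), (Gus, 40, 31, 32, Beta), (Gus, 40, 31, 32, Lyra), (Gus, 40, 31, 32, Nova), (Gus, 40, 31, 32, Vega), (Gus, 40, 31, 32, Zephyr), (Gus, 9, 10, 32, Beta), (Gus, 9, 10, 32, Lyra), (Gus, 9, 10, 32, Nova), (Gus, 9, 10, 32, Vega), (Gus, 9, 10, 32, Zephyr)}
π[sname, pname]: project onto (sname, pname) (25 duplicate(s) eliminated) → {(Gus, Beta), (Gus, Lyra), (Gus, Nova), (Gus, Vega), (Gus, Zephyr)}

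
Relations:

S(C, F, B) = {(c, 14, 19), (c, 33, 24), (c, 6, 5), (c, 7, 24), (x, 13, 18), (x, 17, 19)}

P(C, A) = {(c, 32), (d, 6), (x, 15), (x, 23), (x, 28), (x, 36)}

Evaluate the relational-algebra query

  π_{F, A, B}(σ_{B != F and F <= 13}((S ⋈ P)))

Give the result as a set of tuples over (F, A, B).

Joining S and P on C yields {(c, 14, 19, 32), (c, 33, 24, 32), (c, 6, 5, 32), (c, 7, 24, 32), (x, 13, 18, 15), (x, 13, 18, 23), (x, 13, 18, 28), (x, 13, 18, 36), (x, 17, 19, 15), (x, 17, 19, 23), (x, 17, 19, 28), (x, 17, 19, 36)}.
σ[B != F and F <= 13]: keep tuples satisfying B != F and F <= 13 → {(c, 6, 5, 32), (c, 7, 24, 32), (x, 13, 18, 15), (x, 13, 18, 23), (x, 13, 18, 28), (x, 13, 18, 36)}
π[F, A, B]: project onto (F, A, B) → {(13, 15, 18), (13, 23, 18), (13, 28, 18), (13, 36, 18), (6, 32, 5), (7, 32, 24)}

{(13, 15, 18), (13, 23, 18), (13, 28, 18), (13, 36, 18), (6, 32, 5), (7, 32, 24)}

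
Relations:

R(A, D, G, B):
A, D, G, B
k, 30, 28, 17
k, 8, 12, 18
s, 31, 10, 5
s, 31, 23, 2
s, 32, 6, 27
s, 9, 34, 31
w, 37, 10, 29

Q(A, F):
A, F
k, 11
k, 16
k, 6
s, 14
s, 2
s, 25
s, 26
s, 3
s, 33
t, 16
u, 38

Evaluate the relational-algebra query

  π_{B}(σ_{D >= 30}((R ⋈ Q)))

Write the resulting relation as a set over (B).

{17, 2, 27, 5}

R ⋈ Q (natural join on A): {(k, 30, 28, 17, 11), (k, 30, 28, 17, 16), (k, 30, 28, 17, 6), (k, 8, 12, 18, 11), (k, 8, 12, 18, 16), (k, 8, 12, 18, 6), (s, 31, 10, 5, 14), (s, 31, 10, 5, 2), (s, 31, 10, 5, 25), (s, 31, 10, 5, 26), (s, 31, 10, 5, 3), (s, 31, 10, 5, 33), (s, 31, 23, 2, 14), (s, 31, 23, 2, 2), (s, 31, 23, 2, 25), (s, 31, 23, 2, 26), (s, 31, 23, 2, 3), (s, 31, 23, 2, 33), (s, 32, 6, 27, 14), (s, 32, 6, 27, 2), (s, 32, 6, 27, 25), (s, 32, 6, 27, 26), (s, 32, 6, 27, 3), (s, 32, 6, 27, 33), (s, 9, 34, 31, 14), (s, 9, 34, 31, 2), (s, 9, 34, 31, 25), (s, 9, 34, 31, 26), (s, 9, 34, 31, 3), (s, 9, 34, 31, 33)}
Filtering on D >= 30 leaves {(k, 30, 28, 17, 11), (k, 30, 28, 17, 16), (k, 30, 28, 17, 6), (s, 31, 10, 5, 14), (s, 31, 10, 5, 2), (s, 31, 10, 5, 25), (s, 31, 10, 5, 26), (s, 31, 10, 5, 3), (s, 31, 10, 5, 33), (s, 31, 23, 2, 14), (s, 31, 23, 2, 2), (s, 31, 23, 2, 25), (s, 31, 23, 2, 26), (s, 31, 23, 2, 3), (s, 31, 23, 2, 33), (s, 32, 6, 27, 14), (s, 32, 6, 27, 2), (s, 32, 6, 27, 25), (s, 32, 6, 27, 26), (s, 32, 6, 27, 3), (s, 32, 6, 27, 33)}.
π_{B} gives {17, 2, 27, 5} (17 duplicate(s) eliminated).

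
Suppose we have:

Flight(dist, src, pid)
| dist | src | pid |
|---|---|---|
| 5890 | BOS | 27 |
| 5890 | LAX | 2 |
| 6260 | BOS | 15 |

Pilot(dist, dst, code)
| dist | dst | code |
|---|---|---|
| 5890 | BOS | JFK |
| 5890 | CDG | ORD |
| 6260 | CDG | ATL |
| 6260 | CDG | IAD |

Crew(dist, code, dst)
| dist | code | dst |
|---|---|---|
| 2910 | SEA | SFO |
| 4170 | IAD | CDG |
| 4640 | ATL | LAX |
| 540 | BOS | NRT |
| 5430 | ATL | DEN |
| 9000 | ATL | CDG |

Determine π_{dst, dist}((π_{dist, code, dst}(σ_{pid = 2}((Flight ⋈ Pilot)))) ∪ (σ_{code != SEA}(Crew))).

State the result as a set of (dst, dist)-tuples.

{(BOS, 5890), (CDG, 4170), (CDG, 5890), (CDG, 9000), (DEN, 5430), (LAX, 4640), (NRT, 540)}

Natural join on dist: {(5890, BOS, 27, BOS, JFK), (5890, BOS, 27, CDG, ORD), (5890, LAX, 2, BOS, JFK), (5890, LAX, 2, CDG, ORD), (6260, BOS, 15, CDG, ATL), (6260, BOS, 15, CDG, IAD)}
σ[pid = 2]: keep tuples satisfying pid = 2 → {(5890, LAX, 2, BOS, JFK), (5890, LAX, 2, CDG, ORD)}
π_{dist, code, dst} gives {(5890, JFK, BOS), (5890, ORD, CDG)}.
σ[code != SEA]: keep tuples satisfying code != SEA → {(4170, IAD, CDG), (4640, ATL, LAX), (540, BOS, NRT), (5430, ATL, DEN), (9000, ATL, CDG)}
Union: {(5890, JFK, BOS), (5890, ORD, CDG)} with {(4170, IAD, CDG), (4640, ATL, LAX), (540, BOS, NRT), (5430, ATL, DEN), (9000, ATL, CDG)} → {(4170, IAD, CDG), (4640, ATL, LAX), (540, BOS, NRT), (5430, ATL, DEN), (5890, JFK, BOS), (5890, ORD, CDG), (9000, ATL, CDG)}
π_{dst, dist} gives {(BOS, 5890), (CDG, 4170), (CDG, 5890), (CDG, 9000), (DEN, 5430), (LAX, 4640), (NRT, 540)}.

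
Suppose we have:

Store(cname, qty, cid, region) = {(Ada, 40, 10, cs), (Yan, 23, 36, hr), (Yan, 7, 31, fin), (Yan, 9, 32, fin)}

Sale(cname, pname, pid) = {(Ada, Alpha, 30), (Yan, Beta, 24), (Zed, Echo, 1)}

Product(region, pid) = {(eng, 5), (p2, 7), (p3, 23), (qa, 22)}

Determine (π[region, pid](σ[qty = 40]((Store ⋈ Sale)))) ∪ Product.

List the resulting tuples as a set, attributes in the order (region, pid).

Store ⋈ Sale (natural join on cname): {(Ada, 40, 10, cs, Alpha, 30), (Yan, 23, 36, hr, Beta, 24), (Yan, 7, 31, fin, Beta, 24), (Yan, 9, 32, fin, Beta, 24)}
Filtering on qty = 40 leaves {(Ada, 40, 10, cs, Alpha, 30)}.
Projecting to region, pid: {(cs, 30)}
Union: {(cs, 30)} with {(eng, 5), (p2, 7), (p3, 23), (qa, 22)} → {(cs, 30), (eng, 5), (p2, 7), (p3, 23), (qa, 22)}

{(cs, 30), (eng, 5), (p2, 7), (p3, 23), (qa, 22)}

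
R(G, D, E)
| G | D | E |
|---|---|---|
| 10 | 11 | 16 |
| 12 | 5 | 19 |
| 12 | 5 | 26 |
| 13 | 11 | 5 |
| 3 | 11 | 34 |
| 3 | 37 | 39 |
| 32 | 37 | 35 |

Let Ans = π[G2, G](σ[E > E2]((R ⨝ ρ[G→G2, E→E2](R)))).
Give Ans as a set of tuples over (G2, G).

{(10, 3), (12, 12), (13, 10), (13, 3), (32, 3)}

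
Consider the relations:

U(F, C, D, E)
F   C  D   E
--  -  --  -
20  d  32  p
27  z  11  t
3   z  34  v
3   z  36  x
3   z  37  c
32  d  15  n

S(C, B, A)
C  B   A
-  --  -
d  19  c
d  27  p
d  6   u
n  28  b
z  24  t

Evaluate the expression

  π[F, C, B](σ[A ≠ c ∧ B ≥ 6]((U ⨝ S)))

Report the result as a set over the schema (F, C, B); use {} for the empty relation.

{(20, d, 27), (20, d, 6), (27, z, 24), (3, z, 24), (32, d, 27), (32, d, 6)}

Natural join on C: {(20, d, 32, p, 19, c), (20, d, 32, p, 27, p), (20, d, 32, p, 6, u), (27, z, 11, t, 24, t), (3, z, 34, v, 24, t), (3, z, 36, x, 24, t), (3, z, 37, c, 24, t), (32, d, 15, n, 19, c), (32, d, 15, n, 27, p), (32, d, 15, n, 6, u)}
Selection A ≠ c ∧ B ≥ 6: {(20, d, 32, p, 27, p), (20, d, 32, p, 6, u), (27, z, 11, t, 24, t), (3, z, 34, v, 24, t), (3, z, 36, x, 24, t), (3, z, 37, c, 24, t), (32, d, 15, n, 27, p), (32, d, 15, n, 6, u)}
Keep only column(s) F, C, B (2 duplicate(s) eliminated): {(20, d, 27), (20, d, 6), (27, z, 24), (3, z, 24), (32, d, 27), (32, d, 6)}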